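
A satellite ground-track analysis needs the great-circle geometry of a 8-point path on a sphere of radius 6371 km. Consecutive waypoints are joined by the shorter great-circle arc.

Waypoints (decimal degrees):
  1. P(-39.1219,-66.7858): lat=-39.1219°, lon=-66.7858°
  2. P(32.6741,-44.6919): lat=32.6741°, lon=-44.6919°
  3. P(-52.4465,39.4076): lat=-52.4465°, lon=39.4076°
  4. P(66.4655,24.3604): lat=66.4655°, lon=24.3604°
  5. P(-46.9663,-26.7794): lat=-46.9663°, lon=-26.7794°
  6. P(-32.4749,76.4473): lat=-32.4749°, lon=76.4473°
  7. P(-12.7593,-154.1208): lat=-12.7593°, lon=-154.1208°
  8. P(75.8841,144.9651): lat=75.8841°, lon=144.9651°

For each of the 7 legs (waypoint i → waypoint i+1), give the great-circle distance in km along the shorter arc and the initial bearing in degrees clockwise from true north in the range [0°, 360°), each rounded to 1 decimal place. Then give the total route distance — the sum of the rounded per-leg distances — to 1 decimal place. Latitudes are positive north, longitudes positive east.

Leg 1: φ1=-0.6828060, φ2=0.5702706, Δφ=1.2530766, Δλ=0.3856113 rad; a=sin²(Δφ/2)+cosφ1·cosφ2·sin²(Δλ/2)=0.3677760985; c=2·atan2(√a, √(1-a))=1.303165030; dist=6371·c=8302.464 ≈ 8302.5 km; running total=8302.5 km
Leg 1 bearing: y=sinΔλ·cosφ2=0.31660558, x=cosφ1·sinφ2-sinφ1·cosφ2·cosΔλ=0.91094910; θ=atan2(y, x)=19.1652° ≈ 19.2°
Leg 2: φ1=0.5702706, φ2=-0.9153641, Δφ=-1.4856347, Δλ=1.4678132 rad; a=sin²(Δφ/2)+cosφ1·cosφ2·sin²(Δλ/2)=0.6876251377; c=2·atan2(√a, √(1-a))=1.955463093; dist=6371·c=12458.255 ≈ 12458.3 km; running total=20760.8 km
Leg 2 bearing: y=sinΔλ·cosφ2=0.60627277, x=cosφ1·sinφ2-sinφ1·cosφ2·cosΔλ=-0.70115659; θ=atan2(y, x)=139.1508° ≈ 139.2°
Leg 3: φ1=-0.9153641, φ2=1.1600418, Δφ=2.0754059, Δλ=-0.2626232 rad; a=sin²(Δφ/2)+cosφ1·cosφ2·sin²(Δλ/2)=0.7459052487; c=2·atan2(√a, √(1-a))=2.084964215; dist=6371·c=13283.307 ≈ 13283.3 km; running total=34044.1 km
Leg 3 bearing: y=sinΔλ·cosφ2=-0.10366445, x=cosφ1·sinφ2-sinφ1·cosφ2·cosΔλ=0.86450918; θ=atan2(y, x)=-6.8378° <0 so +360° → 353.1622° ≈ 353.2°
Leg 4: φ1=1.1600418, φ2=-0.8197166, Δφ=-1.9797584, Δλ=-0.8925579 rad; a=sin²(Δφ/2)+cosφ1·cosφ2·sin²(Δλ/2)=0.7495912803; c=2·atan2(√a, √(1-a))=2.093451462; dist=6371·c=13337.379 ≈ 13337.4 km; running total=47381.5 km
Leg 4 bearing: y=sinΔλ·cosφ2=-0.53139279, x=cosφ1·sinφ2-sinφ1·cosφ2·cosΔλ=-0.68442566; θ=atan2(y, x)=-142.1740° <0 so +360° → 217.8260° ≈ 217.8°
Leg 5: φ1=-0.8197166, φ2=-0.5667939, Δφ=0.2529226, Δλ=1.8016458 rad; a=sin²(Δφ/2)+cosφ1·cosφ2·sin²(Δλ/2)=0.3696279069; c=2·atan2(√a, √(1-a))=1.307003352; dist=6371·c=8326.918 ≈ 8326.9 km; running total=55708.4 km
Leg 5 bearing: y=sinΔλ·cosφ2=0.82124734, x=cosφ1·sinφ2-sinφ1·cosφ2·cosΔλ=-0.50750890; θ=atan2(y, x)=121.7150° ≈ 121.7°
Leg 6: φ1=-0.5667939, φ2=-0.2226918, Δφ=0.3441021, Δλ=-4.0241725 rad; a=sin²(Δφ/2)+cosφ1·cosφ2·sin²(Δλ/2)=0.7020113369; c=2·atan2(√a, √(1-a))=1.986706496; dist=6371·c=12657.307 ≈ 12657.3 km; running total=68365.7 km
Leg 6 bearing: y=sinΔλ·cosφ2=0.75330728, x=cosφ1·sinφ2-sinφ1·cosφ2·cosΔλ=-0.51893527; θ=atan2(y, x)=124.5620° ≈ 124.6°
Leg 7: φ1=-0.2226918, φ2=1.3244274, Δφ=1.5471192, Δλ=5.2200337 rad; a=sin²(Δφ/2)+cosφ1·cosφ2·sin²(Δλ/2)=0.5492787065; c=2·atan2(√a, √(1-a))=1.669513999; dist=6371·c=10636.474 ≈ 10636.5 km; running total=79002.2 km
Leg 7 bearing: y=sinΔλ·cosφ2=-0.21312838, x=cosφ1·sinφ2-sinφ1·cosφ2·cosΔλ=0.97204050; θ=atan2(y, x)=-12.3669° <0 so +360° → 347.6331° ≈ 347.6°

Leg 1: dist=8302.5 km, bearing=19.2°
Leg 2: dist=12458.3 km, bearing=139.2°
Leg 3: dist=13283.3 km, bearing=353.2°
Leg 4: dist=13337.4 km, bearing=217.8°
Leg 5: dist=8326.9 km, bearing=121.7°
Leg 6: dist=12657.3 km, bearing=124.6°
Leg 7: dist=10636.5 km, bearing=347.6°
Total: 79002.2 km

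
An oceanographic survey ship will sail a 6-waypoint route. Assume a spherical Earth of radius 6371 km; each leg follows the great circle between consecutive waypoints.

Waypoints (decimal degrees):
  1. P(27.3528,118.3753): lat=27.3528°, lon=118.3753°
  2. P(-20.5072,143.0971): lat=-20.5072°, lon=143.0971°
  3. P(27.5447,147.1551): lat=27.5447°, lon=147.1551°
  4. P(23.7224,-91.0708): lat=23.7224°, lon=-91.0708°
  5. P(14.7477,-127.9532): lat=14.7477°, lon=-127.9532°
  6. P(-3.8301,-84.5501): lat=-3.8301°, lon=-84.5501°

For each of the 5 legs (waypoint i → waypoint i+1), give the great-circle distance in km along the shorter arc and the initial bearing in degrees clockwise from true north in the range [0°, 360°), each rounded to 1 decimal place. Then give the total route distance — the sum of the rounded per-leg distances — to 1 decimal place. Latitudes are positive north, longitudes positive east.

Leg 1: φ1=0.4773964, φ2=-0.3579182, Δφ=-0.8353146, Δλ=0.4314768 rad; a=sin²(Δφ/2)+cosφ1·cosφ2·sin²(Δλ/2)=0.2026503101; c=2·atan2(√a, √(1-a))=0.933904660; dist=6371·c=5949.907 ≈ 5949.9 km; running total=5949.9 km
Leg 1 bearing: y=sinΔλ·cosφ2=0.39170981, x=cosφ1·sinφ2-sinφ1·cosφ2·cosΔλ=-0.70206558; θ=atan2(y, x)=150.8411° ≈ 150.8°
Leg 2: φ1=-0.3579182, φ2=0.4807457, Δφ=0.8386639, Δλ=0.0708255 rad; a=sin²(Δφ/2)+cosφ1·cosφ2·sin²(Δλ/2)=0.1668124287; c=2·atan2(√a, √(1-a))=0.841459723; dist=6371·c=5360.940 ≈ 5360.9 km; running total=11310.8 km
Leg 2 bearing: y=sinΔλ·cosφ2=0.06274493, x=cosφ1·sinφ2-sinφ1·cosφ2·cosΔλ=0.74297190; θ=atan2(y, x)=4.8272° ≈ 4.8°
Leg 3: φ1=0.4807457, φ2=0.4140340, Δφ=-0.0667117, Δλ=-4.1578263 rad; a=sin²(Δφ/2)+cosφ1·cosφ2·sin²(Δλ/2)=0.6206965640; c=2·atan2(√a, √(1-a))=1.814597504; dist=6371·c=11560.801 ≈ 11560.8 km; running total=22871.6 km
Leg 3 bearing: y=sinΔλ·cosφ2=0.77829933, x=cosφ1·sinφ2-sinφ1·cosφ2·cosΔλ=0.57963739; θ=atan2(y, x)=53.3232° ≈ 53.3°
Leg 4: φ1=0.4140340, φ2=0.2573959, Δφ=-0.1566381, Δλ=-0.6437193 rad; a=sin²(Δφ/2)+cosφ1·cosφ2·sin²(Δλ/2)=0.0947138163; c=2·atan2(√a, √(1-a))=0.625667532; dist=6371·c=3986.128 ≈ 3986.1 km; running total=26857.7 km
Leg 4 bearing: y=sinΔλ·cosφ2=-0.58040250, x=cosφ1·sinφ2-sinφ1·cosφ2·cosΔλ=-0.07813693; θ=atan2(y, x)=-97.6674° <0 so +360° → 262.3326° ≈ 262.3°
Leg 5: φ1=0.2573959, φ2=-0.0668479, Δφ=-0.3242438, Δλ=0.7575270 rad; a=sin²(Δφ/2)+cosφ1·cosφ2·sin²(Δλ/2)=0.1579855112; c=2·atan2(√a, √(1-a))=0.817524622; dist=6371·c=5208.449 ≈ 5208.4 km; running total=32066.1 km
Leg 5 bearing: y=sinΔλ·cosφ2=0.68559213, x=cosφ1·sinφ2-sinφ1·cosφ2·cosΔλ=-0.24913407; θ=atan2(y, x)=109.9704° ≈ 110.0°

Leg 1: dist=5949.9 km, bearing=150.8°
Leg 2: dist=5360.9 km, bearing=4.8°
Leg 3: dist=11560.8 km, bearing=53.3°
Leg 4: dist=3986.1 km, bearing=262.3°
Leg 5: dist=5208.4 km, bearing=110.0°
Total: 32066.1 km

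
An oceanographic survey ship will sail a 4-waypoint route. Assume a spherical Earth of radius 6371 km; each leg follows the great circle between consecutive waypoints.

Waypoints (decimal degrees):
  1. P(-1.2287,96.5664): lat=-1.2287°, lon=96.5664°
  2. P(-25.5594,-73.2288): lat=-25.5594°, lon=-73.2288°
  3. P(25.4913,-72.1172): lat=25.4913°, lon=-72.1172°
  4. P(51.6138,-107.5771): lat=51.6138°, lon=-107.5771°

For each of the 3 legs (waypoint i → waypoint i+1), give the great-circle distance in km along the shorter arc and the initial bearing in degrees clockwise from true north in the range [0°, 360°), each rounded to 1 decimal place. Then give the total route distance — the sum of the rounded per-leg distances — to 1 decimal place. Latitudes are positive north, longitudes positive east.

Leg 1: dist=16840.6 km, bearing=199.5°
Leg 2: dist=5677.8 km, bearing=1.3°
Leg 3: dist=4164.2 km, bearing=323.7°
Total: 26682.6 km

Leg 1: φ1=-0.0214449, φ2=-0.4460957, Δφ=-0.4246508, Δλ=-2.9634853 rad; a=sin²(Δφ/2)+cosφ1·cosφ2·sin²(Δλ/2)=0.9392057942; c=2·atan2(√a, √(1-a))=2.643324608; dist=6371·c=16840.621 ≈ 16840.6 km; running total=16840.6 km
Leg 1 bearing: y=sinΔλ·cosφ2=-0.15982934, x=cosφ1·sinφ2-sinφ1·cosφ2·cosΔλ=-0.45038613; θ=atan2(y, x)=-160.4617° <0 so +360° → 199.5383° ≈ 199.5°
Leg 2: φ1=-0.4460957, φ2=0.4449071, Δφ=0.8910028, Δλ=0.0194011 rad; a=sin²(Δφ/2)+cosφ1·cosφ2·sin²(Δλ/2)=0.1857603939; c=2·atan2(√a, √(1-a))=0.891199840; dist=6371·c=5677.834 ≈ 5677.8 km; running total=22518.4 km
Leg 2 bearing: y=sinΔλ·cosφ2=0.01751130, x=cosφ1·sinφ2-sinφ1·cosφ2·cosΔλ=0.77762924; θ=atan2(y, x)=1.2900° ≈ 1.3°
Leg 3: φ1=0.4449071, φ2=0.9008307, Δφ=0.4559236, Δλ=-0.6188920 rad; a=sin²(Δφ/2)+cosφ1·cosφ2·sin²(Δλ/2)=0.1030537500; c=2·atan2(√a, √(1-a))=0.653612291; dist=6371·c=4164.164 ≈ 4164.2 km; running total=26682.6 km
Leg 3 bearing: y=sinΔλ·cosφ2=-0.36023883, x=cosφ1·sinφ2-sinφ1·cosφ2·cosΔλ=0.48985986; θ=atan2(y, x)=-36.3305° <0 so +360° → 323.6695° ≈ 323.7°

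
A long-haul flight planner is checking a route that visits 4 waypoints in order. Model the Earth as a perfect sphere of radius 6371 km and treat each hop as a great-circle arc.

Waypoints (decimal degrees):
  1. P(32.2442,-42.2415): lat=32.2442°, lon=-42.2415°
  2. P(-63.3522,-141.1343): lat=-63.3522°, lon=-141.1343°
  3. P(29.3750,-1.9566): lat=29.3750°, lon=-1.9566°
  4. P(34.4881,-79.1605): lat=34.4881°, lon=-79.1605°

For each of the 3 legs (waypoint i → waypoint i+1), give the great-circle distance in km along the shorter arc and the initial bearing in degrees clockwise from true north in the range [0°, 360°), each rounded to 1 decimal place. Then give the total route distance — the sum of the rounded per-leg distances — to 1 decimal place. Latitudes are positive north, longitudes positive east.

Leg 1: dist=13607.8 km, bearing=211.6°
Leg 2: dist=15260.2 km, bearing=123.0°
Leg 3: dist=7127.4 km, bearing=296.7°
Total: 35995.4 km

Leg 1: φ1=0.5627675, φ2=-1.1057045, Δφ=-1.6684719, Δλ=-1.7260050 rad; a=sin²(Δφ/2)+cosφ1·cosφ2·sin²(Δλ/2)=0.7677489924; c=2·atan2(√a, √(1-a))=2.135893618; dist=6371·c=13607.778 ≈ 13607.8 km; running total=13607.8 km
Leg 1 bearing: y=sinΔλ·cosφ2=-0.44311355, x=cosφ1·sinφ2-sinφ1·cosφ2·cosΔλ=-0.71895222; θ=atan2(y, x)=-148.3531° <0 so +360° → 211.6469° ≈ 211.6°
Leg 2: φ1=-1.1057045, φ2=0.5126905, Δφ=1.6183949, Δλ=2.4291091 rad; a=sin²(Δφ/2)+cosφ1·cosφ2·sin²(Δλ/2)=0.8670923163; c=2·atan2(√a, √(1-a))=2.395261302; dist=6371·c=15260.210 ≈ 15260.2 km; running total=28868.0 km
Leg 2 bearing: y=sinΔλ·cosφ2=0.56966567, x=cosφ1·sinφ2-sinφ1·cosφ2·cosΔλ=-0.36939674; θ=atan2(y, x)=122.9612° ≈ 123.0°
Leg 3: φ1=0.5126905, φ2=0.6019309, Δφ=0.0892404, Δλ=-1.3474623 rad; a=sin²(Δφ/2)+cosφ1·cosφ2·sin²(Δλ/2)=0.2815823005; c=2·atan2(√a, √(1-a))=1.118718687; dist=6371·c=7127.357 ≈ 7127.4 km; running total=35995.4 km
Leg 3 bearing: y=sinΔλ·cosφ2=-0.80377325, x=cosφ1·sinφ2-sinφ1·cosφ2·cosΔλ=0.40388538; θ=atan2(y, x)=-63.3211° <0 so +360° → 296.6789° ≈ 296.7°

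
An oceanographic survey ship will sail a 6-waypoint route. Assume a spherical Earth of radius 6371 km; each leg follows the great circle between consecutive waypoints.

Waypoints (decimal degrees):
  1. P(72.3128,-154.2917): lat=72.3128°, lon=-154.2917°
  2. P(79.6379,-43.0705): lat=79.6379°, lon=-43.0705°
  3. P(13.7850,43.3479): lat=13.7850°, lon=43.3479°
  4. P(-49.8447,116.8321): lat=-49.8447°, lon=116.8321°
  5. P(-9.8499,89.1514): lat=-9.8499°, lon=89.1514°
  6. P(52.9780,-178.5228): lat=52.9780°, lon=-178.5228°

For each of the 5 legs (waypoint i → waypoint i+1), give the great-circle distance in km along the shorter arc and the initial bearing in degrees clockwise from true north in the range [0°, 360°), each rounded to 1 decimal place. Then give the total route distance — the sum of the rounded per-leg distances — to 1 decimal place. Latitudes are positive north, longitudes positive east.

Leg 1: dist=2607.5 km, bearing=24.9°
Leg 2: dist=8428.6 km, bearing=91.0°
Leg 3: dist=10033.5 km, bearing=141.8°
Leg 4: dist=5126.2 km, bearing=320.6°
Leg 5: dist=11035.5 km, bearing=37.6°
Total: 37231.3 km

Leg 1: φ1=1.2620965, φ2=1.3899436, Δφ=0.1278471, Δλ=1.9411761 rad; a=sin²(Δφ/2)+cosφ1·cosφ2·sin²(Δλ/2)=0.0412948998; c=2·atan2(√a, √(1-a))=0.409273425; dist=6371·c=2607.481 ≈ 2607.5 km; running total=2607.5 km
Leg 1 bearing: y=sinΔλ·cosφ2=0.16767160, x=cosφ1·sinφ2-sinφ1·cosφ2·cosΔλ=0.36089439; θ=atan2(y, x)=24.9196° ≈ 24.9°
Leg 2: φ1=1.3899436, φ2=0.2405936, Δφ=-1.1493499, Δλ=1.5082856 rad; a=sin²(Δφ/2)+cosφ1·cosφ2·sin²(Δλ/2)=0.3773471134; c=2·atan2(√a, √(1-a))=1.322961237; dist=6371·c=8428.586 ≈ 8428.6 km; running total=11036.1 km
Leg 2 bearing: y=sinΔλ·cosφ2=0.96929979, x=cosφ1·sinφ2-sinφ1·cosφ2·cosΔλ=-0.01682225; θ=atan2(y, x)=90.9943° ≈ 91.0°
Leg 3: φ1=0.2405936, φ2=-0.8699541, Δφ=-1.1105478, Δλ=1.2825412 rad; a=sin²(Δφ/2)+cosφ1·cosφ2·sin²(Δλ/2)=0.5020379042; c=2·atan2(√a, √(1-a))=1.574872147; dist=6371·c=10033.510 ≈ 10033.5 km; running total=21069.6 km
Leg 3 bearing: y=sinΔλ·cosφ2=0.61825551, x=cosφ1·sinφ2-sinφ1·cosφ2·cosΔλ=-0.78596661; θ=atan2(y, x)=141.8108° ≈ 141.8°
Leg 4: φ1=-0.8699541, φ2=-0.1719132, Δφ=0.6980409, Δλ=-0.4831194 rad; a=sin²(Δφ/2)+cosφ1·cosφ2·sin²(Δλ/2)=0.1533068020; c=2·atan2(√a, √(1-a))=0.804618202; dist=6371·c=5126.223 ≈ 5126.2 km; running total=26195.8 km
Leg 4 bearing: y=sinΔλ·cosφ2=-0.45769607, x=cosφ1·sinφ2-sinφ1·cosφ2·cosΔλ=0.55653357; θ=atan2(y, x)=-39.4341° <0 so +360° → 320.5659° ≈ 320.6°
Leg 5: φ1=-0.1719132, φ2=0.9246405, Δφ=1.0965537, Δλ=-4.6717961 rad; a=sin²(Δφ/2)+cosφ1·cosφ2·sin²(Δλ/2)=0.5803280481; c=2·atan2(√a, √(1-a))=1.732151675; dist=6371·c=11035.538 ≈ 11035.5 km; running total=37231.3 km
Leg 5 bearing: y=sinΔλ·cosφ2=0.60162562, x=cosφ1·sinφ2-sinφ1·cosφ2·cosΔλ=0.78245526; θ=atan2(y, x)=37.5565° ≈ 37.6°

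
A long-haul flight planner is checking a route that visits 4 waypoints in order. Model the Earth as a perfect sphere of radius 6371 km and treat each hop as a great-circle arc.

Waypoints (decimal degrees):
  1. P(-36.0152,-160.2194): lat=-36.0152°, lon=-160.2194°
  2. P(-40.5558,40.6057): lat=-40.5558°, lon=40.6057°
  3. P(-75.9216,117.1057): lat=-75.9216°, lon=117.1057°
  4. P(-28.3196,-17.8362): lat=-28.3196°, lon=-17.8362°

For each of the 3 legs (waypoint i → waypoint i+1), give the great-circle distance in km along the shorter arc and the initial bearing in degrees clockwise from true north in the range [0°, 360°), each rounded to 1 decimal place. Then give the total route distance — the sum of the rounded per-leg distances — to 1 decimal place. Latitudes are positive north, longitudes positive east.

Leg 1: dist=11239.0 km, bearing=196.0°
Leg 2: dist=5297.2 km, bearing=161.3°
Leg 3: dist=8007.0 km, bearing=220.9°
Total: 24543.2 km

Leg 1: φ1=-0.6285838, φ2=-0.7078322, Δφ=-0.0792484, Δλ=3.5050592 rad; a=sin²(Δφ/2)+cosφ1·cosφ2·sin²(Δλ/2)=0.5960458228; c=2·atan2(√a, √(1-a))=1.764089368; dist=6371·c=11239.013 ≈ 11239.0 km; running total=11239.0 km
Leg 1 bearing: y=sinΔλ·cosφ2=-0.27011184, x=cosφ1·sinφ2-sinφ1·cosφ2·cosΔλ=-0.94347252; θ=atan2(y, x)=-164.0238° <0 so +360° → 195.9762° ≈ 196.0°
Leg 2: φ1=-0.7078322, φ2=-1.3250819, Δφ=-0.6172497, Δλ=1.3351769 rad; a=sin²(Δφ/2)+cosφ1·cosφ2·sin²(Δλ/2)=0.1630984260; c=2·atan2(√a, √(1-a))=0.831452575; dist=6371·c=5297.184 ≈ 5297.2 km; running total=16536.2 km
Leg 2 bearing: y=sinΔλ·cosφ2=0.23652836, x=cosφ1·sinφ2-sinφ1·cosφ2·cosΔλ=-0.70003118; θ=atan2(y, x)=161.3308° ≈ 161.3°
Leg 3: φ1=-1.3250819, φ2=-0.4942703, Δφ=0.8308116, Δλ=-2.3551805 rad; a=sin²(Δφ/2)+cosφ1·cosφ2·sin²(Δλ/2)=0.3455614718; c=2·atan2(√a, √(1-a))=1.256784197; dist=6371·c=8006.972 ≈ 8007.0 km; running total=24543.2 km
Leg 3 bearing: y=sinΔλ·cosφ2=-0.62310769, x=cosφ1·sinφ2-sinφ1·cosφ2·cosΔλ=-0.71856230; θ=atan2(y, x)=-139.0695° <0 so +360° → 220.9305° ≈ 220.9°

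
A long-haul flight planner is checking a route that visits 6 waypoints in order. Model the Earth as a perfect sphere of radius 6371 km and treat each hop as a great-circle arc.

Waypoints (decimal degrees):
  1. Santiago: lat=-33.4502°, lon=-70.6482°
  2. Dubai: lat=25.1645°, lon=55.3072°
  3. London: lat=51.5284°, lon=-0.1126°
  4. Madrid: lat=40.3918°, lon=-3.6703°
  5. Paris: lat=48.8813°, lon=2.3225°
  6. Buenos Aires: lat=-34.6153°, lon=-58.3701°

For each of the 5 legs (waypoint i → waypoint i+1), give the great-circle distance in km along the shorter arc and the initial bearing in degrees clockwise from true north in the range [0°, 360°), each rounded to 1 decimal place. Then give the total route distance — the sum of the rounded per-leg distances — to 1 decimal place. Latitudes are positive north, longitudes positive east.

Leg 1: dist=14752.4 km, bearing=85.2°
Leg 2: dist=5478.6 km, bearing=317.5°
Leg 3: dist=1268.1 km, bearing=193.8°
Leg 4: dist=1055.6 km, bearing=24.6°
Leg 5: dist=11050.9 km, bearing=226.7°
Total: 33605.6 km

Leg 1: φ1=-0.5838161, φ2=0.4392034, Δφ=1.0230195, Δλ=2.1983364 rad; a=sin²(Δφ/2)+cosφ1·cosφ2·sin²(Δλ/2)=0.8388956546; c=2·atan2(√a, √(1-a))=2.315550804; dist=6371·c=14752.374 ≈ 14752.4 km; running total=14752.4 km
Leg 1 bearing: y=sinΔλ·cosφ2=0.73264764, x=cosφ1·sinφ2-sinφ1·cosφ2·cosΔλ=0.06185767; θ=atan2(y, x)=85.1739° ≈ 85.2°
Leg 2: φ1=0.4392034, φ2=0.8993402, Δφ=0.4601369, Δλ=-0.9672580 rad; a=sin²(Δφ/2)+cosφ1·cosφ2·sin²(Δλ/2)=0.1737537245; c=2·atan2(√a, √(1-a))=0.859927314; dist=6371·c=5478.597 ≈ 5478.6 km; running total=20231.0 km
Leg 2 bearing: y=sinΔλ·cosφ2=-0.51221712, x=cosφ1·sinφ2-sinφ1·cosφ2·cosΔλ=0.55846853; θ=atan2(y, x)=-42.5265° <0 so +360° → 317.4735° ≈ 317.5°
Leg 3: φ1=0.8993402, φ2=0.7049699, Δφ=-0.1943703, Δλ=-0.0620936 rad; a=sin²(Δφ/2)+cosφ1·cosφ2·sin²(Δλ/2)=0.0098718391; c=2·atan2(√a, √(1-a))=0.199042665; dist=6371·c=1268.101 ≈ 1268.1 km; running total=21499.1 km
Leg 3 bearing: y=sinΔλ·cosφ2=-0.04726201, x=cosφ1·sinφ2-sinφ1·cosφ2·cosΔλ=-0.19199960; θ=atan2(y, x)=-166.1712° <0 so +360° → 193.8288° ≈ 193.8°
Leg 4: φ1=0.7049699, φ2=0.8531396, Δφ=0.1481697, Δλ=0.1045941 rad; a=sin²(Δφ/2)+cosφ1·cosφ2·sin²(Δλ/2)=0.0068471399; c=2·atan2(√a, √(1-a))=0.165684339; dist=6371·c=1055.575 ≈ 1055.6 km; running total=22554.7 km
Leg 4 bearing: y=sinΔλ·cosφ2=0.06865794, x=cosφ1·sinφ2-sinφ1·cosφ2·cosΔλ=0.14995704; θ=atan2(y, x)=24.6007° ≈ 24.6°
Leg 5: φ1=0.8531396, φ2=-0.6041510, Δφ=-1.4572906, Δλ=-1.0592857 rad; a=sin²(Δφ/2)+cosφ1·cosφ2·sin²(Δλ/2)=0.5815146470; c=2·atan2(√a, √(1-a))=1.734556578; dist=6371·c=11050.860 ≈ 11050.9 km; running total=33605.6 km
Leg 5 bearing: y=sinΔλ·cosφ2=-0.71764765, x=cosφ1·sinφ2-sinφ1·cosφ2·cosΔλ=-0.67705487; θ=atan2(y, x)=-133.3329° <0 so +360° → 226.6671° ≈ 226.7°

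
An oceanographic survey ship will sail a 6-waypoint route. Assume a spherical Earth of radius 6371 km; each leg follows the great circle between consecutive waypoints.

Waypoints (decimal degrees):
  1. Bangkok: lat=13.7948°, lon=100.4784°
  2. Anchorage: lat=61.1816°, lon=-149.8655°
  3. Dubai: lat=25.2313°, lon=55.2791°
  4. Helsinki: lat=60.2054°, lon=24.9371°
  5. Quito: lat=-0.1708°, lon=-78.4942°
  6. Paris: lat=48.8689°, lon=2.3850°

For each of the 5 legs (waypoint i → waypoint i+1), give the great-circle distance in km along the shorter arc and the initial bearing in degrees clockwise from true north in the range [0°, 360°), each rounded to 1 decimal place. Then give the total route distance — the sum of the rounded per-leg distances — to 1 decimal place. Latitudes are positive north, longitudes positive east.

Leg 1: φ1=0.2407647, φ2=1.0678204, Δφ=0.8270557, Δλ=-4.3693253 rad; a=sin²(Δφ/2)+cosφ1·cosφ2·sin²(Δλ/2)=0.4742763758; c=2·atan2(√a, √(1-a))=1.519326356; dist=6371·c=9679.628 ≈ 9679.6 km; running total=9679.6 km
Leg 1 bearing: y=sinΔλ·cosφ2=0.45394618, x=cosφ1·sinφ2-sinφ1·cosφ2·cosΔλ=0.88954260; θ=atan2(y, x)=27.0359° ≈ 27.0°
Leg 2: φ1=1.0678204, φ2=0.4403693, Δφ=-0.6274511, Δλ=3.5804487 rad; a=sin²(Δφ/2)+cosφ1·cosφ2·sin²(Δλ/2)=0.5106226731; c=2·atan2(√a, √(1-a))=1.592043272; dist=6371·c=10142.908 ≈ 10142.9 km; running total=19822.5 km
Leg 2 bearing: y=sinΔλ·cosφ2=-0.38436593, x=cosφ1·sinφ2-sinφ1·cosφ2·cosΔλ=0.92293633; θ=atan2(y, x)=-22.6098° <0 so +360° → 337.3902° ≈ 337.4°
Leg 3: φ1=0.4403693, φ2=1.0507825, Δφ=0.6104132, Δλ=-0.5295678 rad; a=sin²(Δφ/2)+cosφ1·cosφ2·sin²(Δλ/2)=0.1210784332; c=2·atan2(√a, √(1-a))=0.710795452; dist=6371·c=4528.478 ≈ 4528.5 km; running total=24351.0 km
Leg 3 bearing: y=sinΔλ·cosφ2=-0.25101024, x=cosφ1·sinφ2-sinφ1·cosφ2·cosΔλ=0.60221893; θ=atan2(y, x)=-22.6268° <0 so +360° → 337.3732° ≈ 337.4°
Leg 4: φ1=1.0507825, φ2=-0.0029810, Δφ=-1.0537635, Δλ=-1.8052167 rad; a=sin²(Δφ/2)+cosφ1·cosφ2·sin²(Δλ/2)=0.5590021050; c=2·atan2(√a, √(1-a))=1.689076135; dist=6371·c=10761.104 ≈ 10761.1 km; running total=35112.1 km
Leg 4 bearing: y=sinΔλ·cosφ2=-0.97264481, x=cosφ1·sinφ2-sinφ1·cosφ2·cosΔλ=0.20009268; θ=atan2(y, x)=-78.3753° <0 so +360° → 281.6247° ≈ 281.6°
Leg 5: φ1=-0.0029810, φ2=0.8529232, Δφ=0.8559042, Δλ=1.4116083 rad; a=sin²(Δφ/2)+cosφ1·cosφ2·sin²(Δλ/2)=0.4489880642; c=2·atan2(√a, √(1-a))=1.468594629; dist=6371·c=9356.416 ≈ 9356.4 km; running total=44468.5 km
Leg 5 bearing: y=sinΔλ·cosφ2=0.64946737, x=cosφ1·sinφ2-sinφ1·cosφ2·cosΔλ=0.75351394; θ=atan2(y, x)=40.7586° ≈ 40.8°

Leg 1: dist=9679.6 km, bearing=27.0°
Leg 2: dist=10142.9 km, bearing=337.4°
Leg 3: dist=4528.5 km, bearing=337.4°
Leg 4: dist=10761.1 km, bearing=281.6°
Leg 5: dist=9356.4 km, bearing=40.8°
Total: 44468.5 km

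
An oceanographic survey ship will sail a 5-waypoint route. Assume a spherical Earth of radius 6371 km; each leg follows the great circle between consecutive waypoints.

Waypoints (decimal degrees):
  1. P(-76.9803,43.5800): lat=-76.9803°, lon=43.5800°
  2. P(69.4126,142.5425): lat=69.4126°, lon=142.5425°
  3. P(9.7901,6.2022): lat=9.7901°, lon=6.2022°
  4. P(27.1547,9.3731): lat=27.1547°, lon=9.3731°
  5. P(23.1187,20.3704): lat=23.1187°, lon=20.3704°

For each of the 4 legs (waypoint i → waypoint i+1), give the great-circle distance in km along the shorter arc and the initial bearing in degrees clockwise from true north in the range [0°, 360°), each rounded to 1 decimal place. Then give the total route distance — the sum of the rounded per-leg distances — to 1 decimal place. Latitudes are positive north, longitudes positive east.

Leg 1: φ1=-1.3435597, φ2=1.2114784, Δφ=2.5550381, Δλ=1.7272215 rad; a=sin²(Δφ/2)+cosφ1·cosφ2·sin²(Δλ/2)=0.9622063065; c=2·atan2(√a, √(1-a))=2.750288929; dist=6371·c=17522.091 ≈ 17522.1 km; running total=17522.1 km
Leg 1 bearing: y=sinΔλ·cosφ2=0.34734250, x=cosφ1·sinφ2-sinφ1·cosφ2·cosΔλ=0.15752622; θ=atan2(y, x)=65.6048° ≈ 65.6°
Leg 2: φ1=1.2114784, φ2=0.1708695, Δφ=-1.0406089, Δλ=-2.3795871 rad; a=sin²(Δφ/2)+cosφ1·cosφ2·sin²(Δλ/2)=0.5457536525; c=2·atan2(√a, √(1-a))=1.662431823; dist=6371·c=10591.353 ≈ 10591.4 km; running total=28113.5 km
Leg 2 bearing: y=sinΔλ·cosφ2=-0.68032002, x=cosφ1·sinφ2-sinφ1·cosφ2·cosΔλ=0.72718023; θ=atan2(y, x)=-43.0931° <0 so +360° → 316.9069° ≈ 316.9°
Leg 3: φ1=0.1708695, φ2=0.4739389, Δφ=0.3030694, Δλ=0.0553426 rad; a=sin²(Δφ/2)+cosφ1·cosφ2·sin²(Δλ/2)=0.0234587577; c=2·atan2(√a, √(1-a))=0.307535531; dist=6371·c=1959.309 ≈ 1959.3 km; running total=30072.8 km
Leg 3 bearing: y=sinΔλ·cosφ2=0.04921751, x=cosφ1·sinφ2-sinφ1·cosφ2·cosΔλ=0.29868280; θ=atan2(y, x)=9.3572° ≈ 9.4°
Leg 4: φ1=0.4739389, φ2=0.4034974, Δφ=-0.0704415, Δλ=0.1919391 rad; a=sin²(Δφ/2)+cosφ1·cosφ2·sin²(Δλ/2)=0.0087537538; c=2·atan2(√a, √(1-a))=0.187397081; dist=6371·c=1193.907 ≈ 1193.9 km; running total=31266.7 km
Leg 4 bearing: y=sinΔλ·cosφ2=0.17544323, x=cosφ1·sinφ2-sinφ1·cosφ2·cosΔλ=-0.06267516; θ=atan2(y, x)=109.6587° ≈ 109.7°

Leg 1: dist=17522.1 km, bearing=65.6°
Leg 2: dist=10591.4 km, bearing=316.9°
Leg 3: dist=1959.3 km, bearing=9.4°
Leg 4: dist=1193.9 km, bearing=109.7°
Total: 31266.7 km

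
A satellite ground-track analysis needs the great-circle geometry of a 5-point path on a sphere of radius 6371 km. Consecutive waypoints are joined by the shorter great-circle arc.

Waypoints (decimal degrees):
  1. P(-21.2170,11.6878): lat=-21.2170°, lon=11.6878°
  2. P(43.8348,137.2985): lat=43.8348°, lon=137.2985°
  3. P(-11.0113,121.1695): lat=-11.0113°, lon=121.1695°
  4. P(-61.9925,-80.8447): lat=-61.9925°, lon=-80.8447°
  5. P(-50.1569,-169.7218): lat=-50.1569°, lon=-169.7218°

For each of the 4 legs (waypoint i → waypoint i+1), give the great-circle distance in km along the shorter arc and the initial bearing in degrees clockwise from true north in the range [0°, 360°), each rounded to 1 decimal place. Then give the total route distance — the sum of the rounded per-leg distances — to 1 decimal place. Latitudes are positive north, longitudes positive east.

Leg 1: φ1=-0.3703065, φ2=0.7650616, Δφ=1.1353681, Δλ=2.1923203 rad; a=sin²(Δφ/2)+cosφ1·cosφ2·sin²(Δλ/2)=0.8210968357; c=2·atan2(√a, √(1-a))=2.268152948; dist=6371·c=14450.402 ≈ 14450.4 km; running total=14450.4 km
Leg 1 bearing: y=sinΔλ·cosφ2=0.58644343, x=cosφ1·sinφ2-sinφ1·cosφ2·cosΔλ=0.49363082; θ=atan2(y, x)=49.9115° ≈ 49.9°
Leg 2: φ1=0.7650616, φ2=-0.1921834, Δφ=-0.9572450, Δλ=-0.2815042 rad; a=sin²(Δφ/2)+cosφ1·cosφ2·sin²(Δλ/2)=0.2260477533; c=2·atan2(√a, √(1-a))=0.990939116; dist=6371·c=6313.273 ≈ 6313.3 km; running total=20763.7 km
Leg 2 bearing: y=sinΔλ·cosφ2=-0.27268647, x=cosφ1·sinφ2-sinφ1·cosφ2·cosΔλ=-0.79084939; θ=atan2(y, x)=-160.9757° <0 so +360° → 199.0243° ≈ 199.0°
Leg 3: φ1=-0.1921834, φ2=-1.0819732, Δφ=-0.8897898, Δλ=-3.5258129 rad; a=sin²(Δφ/2)+cosφ1·cosφ2·sin²(Δλ/2)=0.6293507328; c=2·atan2(√a, √(1-a))=1.832473989; dist=6371·c=11674.692 ≈ 11674.7 km; running total=32438.4 km
Leg 3 bearing: y=sinΔλ·cosφ2=0.17601834, x=cosφ1·sinφ2-sinφ1·cosφ2·cosΔλ=-0.94978476; θ=atan2(y, x)=169.5008° ≈ 169.5°
Leg 4: φ1=-1.0819732, φ2=-0.8754030, Δφ=0.2065702, Δλ=-1.5511980 rad; a=sin²(Δφ/2)+cosφ1·cosφ2·sin²(Δλ/2)=0.1581112529; c=2·atan2(√a, √(1-a))=0.817869322; dist=6371·c=5210.645 ≈ 5210.6 km; running total=37649.0 km
Leg 4 bearing: y=sinΔλ·cosφ2=-0.64056441, x=cosφ1·sinφ2-sinφ1·cosφ2·cosΔλ=-0.34946470; θ=atan2(y, x)=-118.6150° <0 so +360° → 241.3850° ≈ 241.4°

Leg 1: dist=14450.4 km, bearing=49.9°
Leg 2: dist=6313.3 km, bearing=199.0°
Leg 3: dist=11674.7 km, bearing=169.5°
Leg 4: dist=5210.6 km, bearing=241.4°
Total: 37649.0 km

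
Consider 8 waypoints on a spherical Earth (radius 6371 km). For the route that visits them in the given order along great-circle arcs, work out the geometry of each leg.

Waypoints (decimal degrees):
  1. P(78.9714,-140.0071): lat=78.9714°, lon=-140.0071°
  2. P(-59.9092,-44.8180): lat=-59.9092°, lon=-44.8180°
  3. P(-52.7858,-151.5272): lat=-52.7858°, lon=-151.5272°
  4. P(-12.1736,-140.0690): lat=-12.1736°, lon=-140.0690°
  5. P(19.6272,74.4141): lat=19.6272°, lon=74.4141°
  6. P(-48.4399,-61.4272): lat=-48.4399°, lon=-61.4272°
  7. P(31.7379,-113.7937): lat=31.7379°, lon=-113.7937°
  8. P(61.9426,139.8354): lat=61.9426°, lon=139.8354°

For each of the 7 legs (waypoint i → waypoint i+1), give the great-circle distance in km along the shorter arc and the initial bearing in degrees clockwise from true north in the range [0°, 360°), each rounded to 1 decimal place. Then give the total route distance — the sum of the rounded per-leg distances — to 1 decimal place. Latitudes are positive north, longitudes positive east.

Leg 1: φ1=1.3783109, φ2=-1.0456128, Δφ=-2.4239237, Δλ=1.6613632 rad; a=sin²(Δφ/2)+cosφ1·cosφ2·sin²(Δλ/2)=0.9289636235; c=2·atan2(√a, √(1-a))=2.602017917; dist=6371·c=16577.456 ≈ 16577.5 km; running total=16577.5 km
Leg 1 bearing: y=sinΔλ·cosφ2=0.49931700, x=cosφ1·sinφ2-sinφ1·cosφ2·cosΔλ=-0.12100979; θ=atan2(y, x)=103.6230° ≈ 103.6°
Leg 2: φ1=-1.0456128, φ2=-0.9212860, Δφ=0.1243268, Δλ=-1.8624269 rad; a=sin²(Δφ/2)+cosφ1·cosφ2·sin²(Δλ/2)=0.1990644564; c=2·atan2(√a, √(1-a))=0.924954302; dist=6371·c=5892.884 ≈ 5892.9 km; running total=22470.4 km
Leg 2 bearing: y=sinΔλ·cosφ2=-0.57925978, x=cosφ1·sinφ2-sinφ1·cosφ2·cosΔλ=-0.54973566; θ=atan2(y, x)=-133.5020° <0 so +360° → 226.4980° ≈ 226.5°
Leg 3: φ1=-0.9212860, φ2=-0.2124694, Δφ=0.7088166, Δλ=0.1999833 rad; a=sin²(Δφ/2)+cosφ1·cosφ2·sin²(Δλ/2)=0.1263249451; c=2·atan2(√a, √(1-a))=0.726731457; dist=6371·c=4630.006 ≈ 4630.0 km; running total=27100.4 km
Leg 3 bearing: y=sinΔλ·cosφ2=0.19418590, x=cosφ1·sinφ2-sinφ1·cosφ2·cosΔλ=0.63542084; θ=atan2(y, x)=16.9933° ≈ 17.0°
Leg 4: φ1=-0.2124694, φ2=0.3425593, Δφ=0.5550287, Δλ=3.7434363 rad; a=sin²(Δφ/2)+cosφ1·cosφ2·sin²(Δλ/2)=0.9148869416; c=2·atan2(√a, √(1-a))=2.549498734; dist=6371·c=16242.856 ≈ 16242.9 km; running total=43343.3 km
Leg 4 bearing: y=sinΔλ·cosφ2=-0.53326797, x=cosφ1·sinφ2-sinφ1·cosφ2·cosΔλ=0.16462251; θ=atan2(y, x)=-72.8443° <0 so +360° → 287.1557° ≈ 287.2°
Leg 5: φ1=0.3425593, φ2=-0.8454357, Δφ=-1.1879950, Δλ=-2.3708779 rad; a=sin²(Δφ/2)+cosφ1·cosφ2·sin²(Δλ/2)=0.8498112398; c=2·atan2(√a, √(1-a))=2.345665326; dist=6371·c=14944.234 ≈ 14944.2 km; running total=58287.5 km
Leg 5 bearing: y=sinΔλ·cosφ2=-0.46216008, x=cosφ1·sinφ2-sinφ1·cosφ2·cosΔλ=-0.54491875; θ=atan2(y, x)=-139.6978° <0 so +360° → 220.3022° ≈ 220.3°
Leg 6: φ1=-0.8454357, φ2=0.5539309, Δφ=1.3993666, Δλ=-0.9139678 rad; a=sin²(Δφ/2)+cosφ1·cosφ2·sin²(Δλ/2)=0.5245521168; c=2·atan2(√a, √(1-a))=1.619920315; dist=6371·c=10320.512 ≈ 10320.5 km; running total=68608.0 km
Leg 6 bearing: y=sinΔλ·cosφ2=-0.67350978, x=cosφ1·sinφ2-sinφ1·cosφ2·cosΔλ=0.73754549; θ=atan2(y, x)=-42.4016° <0 so +360° → 317.5984° ≈ 317.6°
Leg 7: φ1=0.5539309, φ2=1.0811023, Δφ=0.5271715, Δλ=4.4266629 rad; a=sin²(Δφ/2)+cosφ1·cosφ2·sin²(Δλ/2)=0.3242671653; c=2·atan2(√a, √(1-a))=1.211660132; dist=6371·c=7719.487 ≈ 7719.5 km; running total=76327.5 km
Leg 7 bearing: y=sinΔλ·cosφ2=-0.45128636, x=cosφ1·sinφ2-sinφ1·cosφ2·cosΔλ=0.82025149; θ=atan2(y, x)=-28.8187° <0 so +360° → 331.1813° ≈ 331.2°

Leg 1: dist=16577.5 km, bearing=103.6°
Leg 2: dist=5892.9 km, bearing=226.5°
Leg 3: dist=4630.0 km, bearing=17.0°
Leg 4: dist=16242.9 km, bearing=287.2°
Leg 5: dist=14944.2 km, bearing=220.3°
Leg 6: dist=10320.5 km, bearing=317.6°
Leg 7: dist=7719.5 km, bearing=331.2°
Total: 76327.5 km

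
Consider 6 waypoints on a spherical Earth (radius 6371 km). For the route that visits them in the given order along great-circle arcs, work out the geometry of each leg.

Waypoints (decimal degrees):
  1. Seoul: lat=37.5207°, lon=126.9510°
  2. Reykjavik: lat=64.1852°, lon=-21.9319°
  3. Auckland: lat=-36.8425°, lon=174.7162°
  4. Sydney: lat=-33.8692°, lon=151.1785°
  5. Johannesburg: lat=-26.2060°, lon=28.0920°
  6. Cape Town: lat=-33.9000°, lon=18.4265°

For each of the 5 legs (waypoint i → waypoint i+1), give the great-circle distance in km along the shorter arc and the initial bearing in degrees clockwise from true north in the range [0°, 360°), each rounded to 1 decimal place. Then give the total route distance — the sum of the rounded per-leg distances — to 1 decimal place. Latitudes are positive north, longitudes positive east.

Leg 1: dist=8380.7 km, bearing=346.6°
Leg 2: dist=16777.9 km, bearing=331.9°
Leg 3: dist=2154.4 km, bearing=271.8°
Leg 4: dist=11035.0 km, bearing=229.6°
Leg 5: dist=1262.6 km, bearing=225.1°
Total: 39610.6 km

Leg 1: φ1=0.6548598, φ2=1.1202431, Δφ=0.4653833, Δλ=-2.5984968 rad; a=sin²(Δφ/2)+cosφ1·cosφ2·sin²(Δλ/2)=0.3737080165; c=2·atan2(√a, √(1-a))=1.315446439; dist=6371·c=8380.709 ≈ 8380.7 km; running total=8380.7 km
Leg 1 bearing: y=sinΔλ·cosφ2=-0.22504276, x=cosφ1·sinφ2-sinφ1·cosφ2·cosΔλ=0.94104043; θ=atan2(y, x)=-13.4493° <0 so +360° → 346.5507° ≈ 346.6°
Leg 2: φ1=1.1202431, φ2=-0.6430229, Δφ=-1.7632660, Δλ=3.4321568 rad; a=sin²(Δφ/2)+cosφ1·cosφ2·sin²(Δλ/2)=0.9368335334; c=2·atan2(√a, √(1-a))=2.633485662; dist=6371·c=16777.937 ≈ 16777.9 km; running total=25158.6 km
Leg 2 bearing: y=sinΔλ·cosφ2=-0.22927640, x=cosφ1·sinφ2-sinφ1·cosφ2·cosΔλ=0.42911326; θ=atan2(y, x)=-28.1157° <0 so +360° → 331.8843° ≈ 331.9°
Leg 3: φ1=-0.6430229, φ2=-0.5911291, Δφ=0.0518939, Δλ=-0.4108104 rad; a=sin²(Δφ/2)+cosφ1·cosφ2·sin²(Δλ/2)=0.0283166118; c=2·atan2(√a, √(1-a))=0.338159726; dist=6371·c=2154.416 ≈ 2154.4 km; running total=27313.0 km
Leg 3 bearing: y=sinΔλ·cosφ2=-0.33158708, x=cosφ1·sinφ2-sinφ1·cosφ2·cosΔλ=0.01044660; θ=atan2(y, x)=-88.1955° <0 so +360° → 271.8045° ≈ 271.8°
Leg 4: φ1=-0.5911291, φ2=-0.4573810, Δφ=0.1337481, Δλ=-2.1482647 rad; a=sin²(Δφ/2)+cosφ1·cosφ2·sin²(Δλ/2)=0.5802886333; c=2·atan2(√a, √(1-a))=1.732071808; dist=6371·c=11035.029 ≈ 11035.0 km; running total=38348.0 km
Leg 4 bearing: y=sinΔλ·cosφ2=-0.75172682, x=cosφ1·sinφ2-sinφ1·cosφ2·cosΔλ=-0.63962624; θ=atan2(y, x)=-130.3937° <0 so +360° → 229.6063° ≈ 229.6°
Leg 5: φ1=-0.4573810, φ2=-0.5916666, Δφ=-0.1342856, Δλ=-0.1686948 rad; a=sin²(Δφ/2)+cosφ1·cosφ2·sin²(Δλ/2)=0.0097869702; c=2·atan2(√a, √(1-a))=0.198182402; dist=6371·c=1262.620 ≈ 1262.6 km; running total=39610.6 km
Leg 5 bearing: y=sinΔλ·cosφ2=-0.13935559, x=cosφ1·sinφ2-sinφ1·cosφ2·cosΔλ=-0.13908544; θ=atan2(y, x)=-134.9444° <0 so +360° → 225.0556° ≈ 225.1°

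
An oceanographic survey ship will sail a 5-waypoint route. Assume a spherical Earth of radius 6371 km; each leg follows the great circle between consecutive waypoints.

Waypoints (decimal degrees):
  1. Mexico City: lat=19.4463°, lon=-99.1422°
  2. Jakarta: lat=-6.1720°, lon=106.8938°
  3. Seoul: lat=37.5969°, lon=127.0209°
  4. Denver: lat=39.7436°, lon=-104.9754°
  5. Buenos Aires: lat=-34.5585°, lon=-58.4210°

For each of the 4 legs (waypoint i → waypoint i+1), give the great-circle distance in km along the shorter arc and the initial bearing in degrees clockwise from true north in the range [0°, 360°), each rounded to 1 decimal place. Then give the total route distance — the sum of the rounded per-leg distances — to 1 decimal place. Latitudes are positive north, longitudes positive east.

Leg 1: dist=16837.1 km, bearing=294.2°
Leg 2: dist=5295.2 km, bearing=21.7°
Leg 3: dist=9912.2 km, bearing=37.3°
Leg 4: dist=9543.4 km, bearing=143.2°
Total: 41587.9 km

Leg 1: φ1=0.3394020, φ2=-0.1077217, Δφ=-0.4471237, Δλ=3.5960066 rad; a=sin²(Δφ/2)+cosφ1·cosφ2·sin²(Δλ/2)=0.9390720947; c=2·atan2(√a, √(1-a))=2.642765372; dist=6371·c=16837.058 ≈ 16837.1 km; running total=16837.1 km
Leg 1 bearing: y=sinΔλ·cosφ2=-0.43639155, x=cosφ1·sinφ2-sinφ1·cosφ2·cosΔλ=0.19602346; θ=atan2(y, x)=-65.8108° <0 so +360° → 294.1892° ≈ 294.2°
Leg 2: φ1=-0.1077217, φ2=0.6561897, Δφ=0.7639114, Δλ=0.3512842 rad; a=sin²(Δφ/2)+cosφ1·cosφ2·sin²(Δλ/2)=0.1629847988; c=2·atan2(√a, √(1-a))=0.831144978; dist=6371·c=5295.225 ≈ 5295.2 km; running total=22132.3 km
Leg 2 bearing: y=sinΔλ·cosφ2=0.27264126, x=cosφ1·sinφ2-sinφ1·cosφ2·cosΔλ=0.68654917; θ=atan2(y, x)=21.6589° ≈ 21.7°
Leg 3: φ1=0.6561897, φ2=0.6936567, Δφ=0.0374670, Δλ=-4.0490993 rad; a=sin²(Δφ/2)+cosφ1·cosφ2·sin²(Δλ/2)=0.4925190149; c=2·atan2(√a, √(1-a))=1.555833798; dist=6371·c=9912.217 ≈ 9912.2 km; running total=32044.5 km
Leg 3 bearing: y=sinΔλ·cosφ2=0.60588134, x=cosφ1·sinφ2-sinφ1·cosφ2·cosΔλ=0.79541432; θ=atan2(y, x)=37.2972° ≈ 37.3°
Leg 4: φ1=0.6936567, φ2=-0.6031596, Δφ=-1.2968163, Δλ=0.8125276 rad; a=sin²(Δφ/2)+cosφ1·cosφ2·sin²(Δλ/2)=0.4636082131; c=2·atan2(√a, √(1-a))=1.497948338; dist=6371·c=9543.429 ≈ 9543.4 km; running total=41587.9 km
Leg 4 bearing: y=sinΔλ·cosφ2=0.59791818, x=cosφ1·sinφ2-sinφ1·cosφ2·cosΔλ=-0.79824582; θ=atan2(y, x)=143.1653° ≈ 143.2°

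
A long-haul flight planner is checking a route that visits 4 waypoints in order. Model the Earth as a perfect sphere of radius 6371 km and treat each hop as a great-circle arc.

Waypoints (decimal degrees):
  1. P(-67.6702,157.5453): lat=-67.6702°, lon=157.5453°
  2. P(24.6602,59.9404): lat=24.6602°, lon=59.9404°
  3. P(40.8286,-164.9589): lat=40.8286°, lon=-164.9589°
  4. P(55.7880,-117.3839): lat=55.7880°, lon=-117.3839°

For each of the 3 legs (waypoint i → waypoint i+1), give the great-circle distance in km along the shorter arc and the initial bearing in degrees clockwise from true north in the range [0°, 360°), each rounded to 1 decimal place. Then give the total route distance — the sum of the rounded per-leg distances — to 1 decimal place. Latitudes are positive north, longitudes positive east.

Leg 1: φ1=-1.1810678, φ2=0.4304017, Δφ=1.6114695, Δλ=-1.7035269 rad; a=sin²(Δφ/2)+cosφ1·cosφ2·sin²(Δλ/2)=0.7158219483; c=2·atan2(√a, √(1-a))=2.017110724; dist=6371·c=12851.012 ≈ 12851.0 km; running total=12851.0 km
Leg 1 bearing: y=sinΔλ·cosφ2=-0.90080464, x=cosφ1·sinφ2-sinφ1·cosφ2·cosΔλ=0.04727096; θ=atan2(y, x)=-86.9961° <0 so +360° → 273.0039° ≈ 273.0°
Leg 2: φ1=0.4304017, φ2=0.7125935, Δφ=0.2821918, Δλ=-3.9252333 rad; a=sin²(Δφ/2)+cosφ1·cosφ2·sin²(Δλ/2)=0.6071571149; c=2·atan2(√a, √(1-a))=1.786786019; dist=6371·c=11383.614 ≈ 11383.6 km; running total=24234.6 km
Leg 2 bearing: y=sinΔλ·cosφ2=0.53410444, x=cosφ1·sinφ2-sinφ1·cosφ2·cosΔλ=0.81780307; θ=atan2(y, x)=33.1484° ≈ 33.1°
Leg 3: φ1=0.7125935, φ2=0.9736843, Δφ=0.2610908, Δλ=0.8303404 rad; a=sin²(Δφ/2)+cosφ1·cosφ2·sin²(Δλ/2)=0.0861597050; c=2·atan2(√a, √(1-a))=0.595834279; dist=6371·c=3796.060 ≈ 3796.1 km; running total=28030.7 km
Leg 3 bearing: y=sinΔλ·cosφ2=0.41503591, x=cosφ1·sinφ2-sinφ1·cosφ2·cosΔλ=0.37774334; θ=atan2(y, x)=47.6932° ≈ 47.7°

Leg 1: dist=12851.0 km, bearing=273.0°
Leg 2: dist=11383.6 km, bearing=33.1°
Leg 3: dist=3796.1 km, bearing=47.7°
Total: 28030.7 km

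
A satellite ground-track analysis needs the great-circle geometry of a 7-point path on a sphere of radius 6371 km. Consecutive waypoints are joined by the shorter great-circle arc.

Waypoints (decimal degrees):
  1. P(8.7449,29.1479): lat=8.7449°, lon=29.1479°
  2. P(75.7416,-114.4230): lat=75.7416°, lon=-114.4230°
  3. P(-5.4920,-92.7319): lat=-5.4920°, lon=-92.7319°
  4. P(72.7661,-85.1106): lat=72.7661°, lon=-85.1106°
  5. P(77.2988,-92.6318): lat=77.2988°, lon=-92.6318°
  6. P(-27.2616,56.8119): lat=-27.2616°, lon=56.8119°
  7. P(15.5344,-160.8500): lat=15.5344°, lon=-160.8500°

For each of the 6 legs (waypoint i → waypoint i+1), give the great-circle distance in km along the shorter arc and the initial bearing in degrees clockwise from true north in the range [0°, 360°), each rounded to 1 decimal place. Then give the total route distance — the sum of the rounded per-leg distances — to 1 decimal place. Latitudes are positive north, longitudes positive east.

Leg 1: dist=10316.7 km, bearing=351.6°
Leg 2: dist=9144.5 km, bearing=158.2°
Leg 3: dist=8718.9 km, bearing=2.3°
Leg 4: dist=547.3 km, bearing=340.4°
Leg 5: dist=14228.8 km, bearing=35.0°
Leg 6: dist=15922.4 km, bearing=100.7°
Total: 58878.6 km

Leg 1: φ1=0.1526273, φ2=1.3219403, Δφ=1.1693130, Δλ=-2.5057849 rad; a=sin²(Δφ/2)+cosφ1·cosφ2·sin²(Δλ/2)=0.5242558779; c=2·atan2(√a, √(1-a))=1.619327131; dist=6371·c=10316.733 ≈ 10316.7 km; running total=10316.7 km
Leg 1 bearing: y=sinΔλ·cosφ2=-0.14625700, x=cosφ1·sinφ2-sinφ1·cosφ2·cosΔλ=0.98805643; θ=atan2(y, x)=-8.4201° <0 so +360° → 351.5799° ≈ 351.6°
Leg 2: φ1=1.3219403, φ2=-0.0958535, Δφ=-1.4177938, Δλ=0.3785811 rad; a=sin²(Δφ/2)+cosφ1·cosφ2·sin²(Δλ/2)=0.4324769186; c=2·atan2(√a, √(1-a))=1.435336275; dist=6371·c=9144.527 ≈ 9144.5 km; running total=19461.2 km
Leg 2 bearing: y=sinΔλ·cosφ2=0.36790579, x=cosφ1·sinφ2-sinφ1·cosφ2·cosΔλ=-0.92000427; θ=atan2(y, x)=158.2037° ≈ 158.2°
Leg 3: φ1=-0.0958535, φ2=1.2700080, Δφ=1.3658615, Δλ=0.1330168 rad; a=sin²(Δφ/2)+cosφ1·cosφ2·sin²(Δλ/2)=0.3995509167; c=2·atan2(√a, √(1-a))=1.368521633; dist=6371·c=8718.851 ≈ 8718.9 km; running total=28180.1 km
Leg 3 bearing: y=sinΔλ·cosφ2=0.03929320, x=cosφ1·sinφ2-sinφ1·cosφ2·cosΔλ=0.97882377; θ=atan2(y, x)=2.2988° ≈ 2.3°
Leg 4: φ1=1.2700080, φ2=1.3491186, Δφ=0.0791105, Δλ=-0.1312697 rad; a=sin²(Δφ/2)+cosφ1·cosφ2·sin²(Δλ/2)=0.0018440221; c=2·atan2(√a, √(1-a))=0.085910575; dist=6371·c=547.336 ≈ 547.3 km; running total=28727.4 km
Leg 4 bearing: y=sinΔλ·cosφ2=-0.02877901, x=cosφ1·sinφ2-sinφ1·cosφ2·cosΔλ=0.08083474; θ=atan2(y, x)=-19.5969° <0 so +360° → 340.4031° ≈ 340.4°
Leg 5: φ1=1.3491186, φ2=-0.4758047, Δφ=-1.8249232, Δλ=2.6082846 rad; a=sin²(Δφ/2)+cosφ1·cosφ2·sin²(Δλ/2)=0.8075743466; c=2·atan2(√a, √(1-a))=2.233370878; dist=6371·c=14228.806 ≈ 14228.8 km; running total=42956.2 km
Leg 5 bearing: y=sinΔλ·cosφ2=0.45191564, x=cosφ1·sinφ2-sinφ1·cosφ2·cosΔλ=0.64603741; θ=atan2(y, x)=34.9735° ≈ 35.0°
Leg 6: φ1=-0.4758047, φ2=0.2711264, Δφ=0.7469311, Δλ=-3.7989168 rad; a=sin²(Δφ/2)+cosφ1·cosφ2·sin²(Δλ/2)=0.9003337805; c=2·atan2(√a, √(1-a))=2.499204973; dist=6371·c=15922.435 ≈ 15922.4 km; running total=58878.6 km
Leg 6 bearing: y=sinΔλ·cosφ2=0.58868080, x=cosφ1·sinφ2-sinφ1·cosφ2·cosΔλ=-0.11129406; θ=atan2(y, x)=100.7058° ≈ 100.7°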